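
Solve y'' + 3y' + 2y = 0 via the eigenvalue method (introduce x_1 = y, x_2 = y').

y(t) = K_1e^(-2t) + K_2e^(-t)

Let x_1 = y, x_2 = y'. Then x_1' = x_2 and x_2' = -2x_1 - 3x_2.
A = [[0,1],[-2,-3]]; det(A-λI) = λ^2 + 3λ + 2.
Eigenvalues λ = -2, -1 with eigenvectors (1,-2), (1,-1).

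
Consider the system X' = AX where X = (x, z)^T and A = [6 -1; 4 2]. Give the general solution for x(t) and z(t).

x(t) = -K_1e^(4t) - K_2te^(4t) - K_2e^(4t), z(t) = -2K_1e^(4t) - 2K_2te^(4t) - K_2e^(4t)

Coefficient matrix A = [[6, -1], [4, 2]].
Characteristic polynomial det(A - λI) = λ^2 - 8λ + 16 = 0.
Single eigenvalue λ = 4 with algebraic multiplicity 2.
Eigenvector v = (-1,-2); generalized eigenvector w with (A-λI)w=v is (-1,-1).
General solution: e^(4t)[K_1·v + K_2·(t·v + w)].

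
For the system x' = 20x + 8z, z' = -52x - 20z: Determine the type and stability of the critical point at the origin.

center

A = [[20,8],[-52,-20]]; det(A-λI) = λ^2 + 16.
λ = 0 ± 4i: zero real part.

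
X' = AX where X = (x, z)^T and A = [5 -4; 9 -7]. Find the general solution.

x(t) = -2c_1e^(-t) - 2c_2te^(-t) + c_2e^(-t), z(t) = -3c_1e^(-t) - 3c_2te^(-t) + 2c_2e^(-t)

Coefficient matrix A = [[5, -4], [9, -7]].
Characteristic polynomial det(A - λI) = λ^2 + 2λ + 1 = 0.
Single eigenvalue λ = -1 with algebraic multiplicity 2.
Eigenvector v = (-2,-3); generalized eigenvector w with (A-λI)w=v is (1,2).
General solution: e^(-t)[c_1·v + c_2·(t·v + w)].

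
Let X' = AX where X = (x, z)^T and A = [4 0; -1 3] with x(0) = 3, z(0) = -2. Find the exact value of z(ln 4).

A = [[4,0],[-1,3]]; eigenvalues λ = 4, 3.
Eigenvectors: (-1,1) for λ=4, (0,1) for λ=3.
From the initial condition, c_1 = -3, c_2 = 1.
z(ln 4) = (-3)(4^4)(1) + (1)(4^3)(1) = -704.

-704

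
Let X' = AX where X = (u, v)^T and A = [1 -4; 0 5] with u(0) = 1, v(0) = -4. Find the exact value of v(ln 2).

-128

A = [[1,-4],[0,5]]; eigenvalues λ = 5, 1.
Eigenvectors: (-1,1) for λ=5, (-1,0) for λ=1.
From the initial condition, c_1 = -4, c_2 = 3.
v(ln 2) = (-4)(2^5)(1) + (3)(2^1)(0) = -128.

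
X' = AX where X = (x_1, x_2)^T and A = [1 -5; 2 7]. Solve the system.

Coefficient matrix A = [[1, -5], [2, 7]].
Characteristic polynomial det(A - λI) = λ^2 - 8λ + 17 = 0.
Eigenvalues λ = 4 ± i (complex conjugate pair).
For λ=4+i: an eigenvector is (2,-1) - i(-1,1) = (2 + i, -1 - i).
A real fundamental pair from Re and Im of e^((4+i)t)v: X_1 = e^(4t)(cos(t)·(2,-1) + sin(t)·(-1,1)), X_2 = e^(4t)(sin(t)·(2,-1) - cos(t)·(-1,1)).
General solution: c_1X_1 + c_2X_2.

x_1(t) = -c_1e^(4t)sin(t) + 2c_1e^(4t)cos(t) + 2c_2e^(4t)sin(t) + c_2e^(4t)cos(t), x_2(t) = c_1e^(4t)sin(t) - c_1e^(4t)cos(t) - c_2e^(4t)sin(t) - c_2e^(4t)cos(t)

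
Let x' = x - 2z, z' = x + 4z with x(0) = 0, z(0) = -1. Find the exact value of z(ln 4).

-112

A = [[1,-2],[1,4]]; eigenvalues λ = 2, 3.
Eigenvectors: (-2,1) for λ=2, (1,-1) for λ=3.
From the initial condition, c_1 = 1, c_2 = 2.
z(ln 4) = (1)(4^2)(1) + (2)(4^3)(-1) = -112.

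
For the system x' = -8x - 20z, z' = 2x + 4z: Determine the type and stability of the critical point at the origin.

A = [[-8,-20],[2,4]]; det(A-λI) = λ^2 + 4λ + 8.
λ = -2 ± 2i: negative real part.

stable spiral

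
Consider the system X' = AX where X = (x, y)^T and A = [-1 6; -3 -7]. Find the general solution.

x(t) = c_1e^(-4t)sin(3t) - c_1e^(-4t)cos(3t) - c_2e^(-4t)sin(3t) - c_2e^(-4t)cos(3t), y(t) = c_1e^(-4t)cos(3t) + c_2e^(-4t)sin(3t)

Coefficient matrix A = [[-1, 6], [-3, -7]].
Characteristic polynomial det(A - λI) = λ^2 + 8λ + 25 = 0.
Eigenvalues λ = -4 ± 3i (complex conjugate pair).
For λ=-4+3i: an eigenvector is (-1,1) - i(1,0) = (-1 - i, 1).
A real fundamental pair from Re and Im of e^((-4+3i)t)v: X_1 = e^(-4t)(cos(3t)·(-1,1) + sin(3t)·(1,0)), X_2 = e^(-4t)(sin(3t)·(-1,1) - cos(3t)·(1,0)).
General solution: c_1X_1 + c_2X_2.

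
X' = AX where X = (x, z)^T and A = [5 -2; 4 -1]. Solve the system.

Coefficient matrix A = [[5, -2], [4, -1]].
Characteristic polynomial det(A - λI) = λ^2 - 4λ + 3 = 0.
Eigenvalues λ = 3, 1.
For λ=3: (A-λI) row 1 is [2, -2], so an eigenvector is (-1, -1).
For λ=1: (A-λI) row 1 is [4, -2], so an eigenvector is (-1, -2).
General solution: K_1e^(3t)(-1,-1) + K_2e^(t)(-1,-2).

x(t) = -K_1e^(3t) - K_2e^(t), z(t) = -K_1e^(3t) - 2K_2e^(t)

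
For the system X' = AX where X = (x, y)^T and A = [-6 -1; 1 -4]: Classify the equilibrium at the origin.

A = [[-6,-1],[1,-4]]; det(A-λI) = λ^2 + 10λ + 25.
repeated λ = -5 with a single eigenvector.

stable improper node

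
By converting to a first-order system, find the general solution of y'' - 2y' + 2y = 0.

y(t) = c_1e^(t)cos(t) + c_2e^(t)sin(t)

Let x_1 = y, x_2 = y'. Then x_1' = x_2 and x_2' = -2x_1 + 2x_2.
A = [[0,1],[-2,2]]; det(A-λI) = λ^2 - 2λ + 2.
Eigenvalues λ = 1 ± i.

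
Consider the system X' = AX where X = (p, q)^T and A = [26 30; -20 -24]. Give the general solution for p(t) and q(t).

Coefficient matrix A = [[26, 30], [-20, -24]].
Characteristic polynomial det(A - λI) = λ^2 - 2λ - 24 = 0.
Eigenvalues λ = -4, 6.
For λ=-4: (A-λI) row 1 is [30, 30], so an eigenvector is (-1, 1).
For λ=6: (A-λI) row 1 is [20, 30], so an eigenvector is (3, -2).
General solution: C_1e^(-4t)(-1,1) + C_2e^(6t)(3,-2).

p(t) = -C_1e^(-4t) + 3C_2e^(6t), q(t) = C_1e^(-4t) - 2C_2e^(6t)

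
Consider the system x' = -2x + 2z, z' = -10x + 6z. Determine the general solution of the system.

x(t) = -K_1e^(2t)cos(2t) - K_2e^(2t)sin(2t), z(t) = K_1e^(2t)sin(2t) - 2K_1e^(2t)cos(2t) - 2K_2e^(2t)sin(2t) - K_2e^(2t)cos(2t)

Coefficient matrix A = [[-2, 2], [-10, 6]].
Characteristic polynomial det(A - λI) = λ^2 - 4λ + 8 = 0.
Eigenvalues λ = 2 ± 2i (complex conjugate pair).
For λ=2+2i: an eigenvector is (-1,-2) - i(0,1) = (-1, -2 - i).
A real fundamental pair from Re and Im of e^((2+2i)t)v: X_1 = e^(2t)(cos(2t)·(-1,-2) + sin(2t)·(0,1)), X_2 = e^(2t)(sin(2t)·(-1,-2) - cos(2t)·(0,1)).
General solution: K_1X_1 + K_2X_2.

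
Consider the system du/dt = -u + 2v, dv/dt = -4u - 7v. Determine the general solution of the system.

u(t) = -C_1e^(-5t) + C_2e^(-3t), v(t) = 2C_1e^(-5t) - C_2e^(-3t)

Coefficient matrix A = [[-1, 2], [-4, -7]].
Characteristic polynomial det(A - λI) = λ^2 + 8λ + 15 = 0.
Eigenvalues λ = -5, -3.
For λ=-5: (A-λI) row 1 is [4, 2], so an eigenvector is (-1, 2).
For λ=-3: (A-λI) row 1 is [2, 2], so an eigenvector is (1, -1).
General solution: C_1e^(-5t)(-1,2) + C_2e^(-3t)(1,-1).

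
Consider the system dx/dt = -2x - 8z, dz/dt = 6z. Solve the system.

x(t) = -c_1e^(-2t) + c_2e^(6t), z(t) = -c_2e^(6t)

Coefficient matrix A = [[-2, -8], [0, 6]].
Characteristic polynomial det(A - λI) = λ^2 - 4λ - 12 = 0.
Eigenvalues λ = -2, 6.
For λ=-2: (A-λI) row 1 is [0, -8], so an eigenvector is (-1, 0).
For λ=6: (A-λI) row 1 is [-8, -8], so an eigenvector is (1, -1).
General solution: c_1e^(-2t)(-1,0) + c_2e^(6t)(1,-1).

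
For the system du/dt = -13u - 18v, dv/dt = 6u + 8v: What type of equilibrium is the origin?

A = [[-13,-18],[6,8]]; det(A-λI) = λ^2 + 5λ + 4.
λ = -1, -4: both negative.

stable node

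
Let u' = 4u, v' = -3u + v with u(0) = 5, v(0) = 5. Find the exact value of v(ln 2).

A = [[4,0],[-3,1]]; eigenvalues λ = 1, 4.
Eigenvectors: (0,1) for λ=1, (-1,1) for λ=4.
From the initial condition, c_1 = 10, c_2 = -5.
v(ln 2) = (10)(2^1)(1) + (-5)(2^4)(1) = -60.

-60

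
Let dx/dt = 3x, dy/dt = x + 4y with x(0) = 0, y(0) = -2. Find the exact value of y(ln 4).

A = [[3,0],[1,4]]; eigenvalues λ = 4, 3.
Eigenvectors: (0,1) for λ=4, (1,-1) for λ=3.
From the initial condition, c_1 = -2, c_2 = 0.
y(ln 4) = (-2)(4^4)(1) + (0)(4^3)(-1) = -512.

-512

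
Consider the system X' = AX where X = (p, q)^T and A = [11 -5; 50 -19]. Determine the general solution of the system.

Coefficient matrix A = [[11, -5], [50, -19]].
Characteristic polynomial det(A - λI) = λ^2 + 8λ + 41 = 0.
Eigenvalues λ = -4 ± 5i (complex conjugate pair).
For λ=-4+5i: an eigenvector is (-1,-3) - i(0,-1) = (-1, -3 + i).
A real fundamental pair from Re and Im of e^((-4+5i)t)v: X_1 = e^(-4t)(cos(5t)·(-1,-3) + sin(5t)·(0,-1)), X_2 = e^(-4t)(sin(5t)·(-1,-3) - cos(5t)·(0,-1)).
General solution: K_1X_1 + K_2X_2.

p(t) = -K_1e^(-4t)cos(5t) - K_2e^(-4t)sin(5t), q(t) = -K_1e^(-4t)sin(5t) - 3K_1e^(-4t)cos(5t) - 3K_2e^(-4t)sin(5t) + K_2e^(-4t)cos(5t)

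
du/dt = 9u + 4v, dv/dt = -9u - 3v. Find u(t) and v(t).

Coefficient matrix A = [[9, 4], [-9, -3]].
Characteristic polynomial det(A - λI) = λ^2 - 6λ + 9 = 0.
Single eigenvalue λ = 3 with algebraic multiplicity 2.
Eigenvector v = (-2,3); generalized eigenvector w with (A-λI)w=v is (-1,1).
General solution: e^(3t)[C_1·v + C_2·(t·v + w)].

u(t) = -2C_1e^(3t) - 2C_2te^(3t) - C_2e^(3t), v(t) = 3C_1e^(3t) + 3C_2te^(3t) + C_2e^(3t)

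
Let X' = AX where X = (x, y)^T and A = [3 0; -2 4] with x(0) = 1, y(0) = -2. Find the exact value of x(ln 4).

64

A = [[3,0],[-2,4]]; eigenvalues λ = 3, 4.
Eigenvectors: (-1,-2) for λ=3, (0,1) for λ=4.
From the initial condition, c_1 = -1, c_2 = -4.
x(ln 4) = (-1)(4^3)(-1) + (-4)(4^4)(0) = 64.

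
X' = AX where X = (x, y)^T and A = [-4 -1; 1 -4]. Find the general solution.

Coefficient matrix A = [[-4, -1], [1, -4]].
Characteristic polynomial det(A - λI) = λ^2 + 8λ + 17 = 0.
Eigenvalues λ = -4 ± i (complex conjugate pair).
For λ=-4+i: an eigenvector is (0,1) - i(-1,0) = (0 + i, 1).
A real fundamental pair from Re and Im of e^((-4+i)t)v: X_1 = e^(-4t)(cos(t)·(0,1) + sin(t)·(-1,0)), X_2 = e^(-4t)(sin(t)·(0,1) - cos(t)·(-1,0)).
General solution: c_1X_1 + c_2X_2.

x(t) = -c_1e^(-4t)sin(t) + c_2e^(-4t)cos(t), y(t) = c_1e^(-4t)cos(t) + c_2e^(-4t)sin(t)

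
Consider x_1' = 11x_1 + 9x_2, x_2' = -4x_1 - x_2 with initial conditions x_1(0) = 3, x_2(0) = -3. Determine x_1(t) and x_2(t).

x_1(t) = -9te^(5t) + 3e^(5t), x_2(t) = 6te^(5t) - 3e^(5t)

Coefficient matrix A = [[11, 9], [-4, -1]].
Characteristic polynomial det(A - λI) = λ^2 - 10λ + 25 = 0.
Single eigenvalue λ = 5 with algebraic multiplicity 2.
Eigenvector v = (3,-2); generalized eigenvector w with (A-λI)w=v is (2,-1).
General solution: e^(5t)[C_1·v + C_2·(t·v + w)].
Applying x_1(0)=3, x_2(0)=-3 gives C_1=3, C_2=-3.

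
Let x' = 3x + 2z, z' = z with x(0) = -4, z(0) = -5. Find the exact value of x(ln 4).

A = [[3,2],[0,1]]; eigenvalues λ = 1, 3.
Eigenvectors: (1,-1) for λ=1, (-1,0) for λ=3.
From the initial condition, c_1 = 5, c_2 = 9.
x(ln 4) = (5)(4^1)(1) + (9)(4^3)(-1) = -556.

-556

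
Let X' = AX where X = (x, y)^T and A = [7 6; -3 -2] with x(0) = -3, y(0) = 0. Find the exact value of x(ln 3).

A = [[7,6],[-3,-2]]; eigenvalues λ = 1, 4.
Eigenvectors: (1,-1) for λ=1, (-2,1) for λ=4.
From the initial condition, c_1 = 3, c_2 = 3.
x(ln 3) = (3)(3^1)(1) + (3)(3^4)(-2) = -477.

-477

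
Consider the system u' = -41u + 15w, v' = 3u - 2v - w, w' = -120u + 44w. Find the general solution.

u(t) = 3c_1e^(-t) + c_3e^(4t), v(t) = c_1e^(-t) + c_2e^(-2t), w(t) = 8c_1e^(-t) + 3c_3e^(4t)

Coefficient matrix A = [[-41, 0, 15], [3, -2, -1], [-120, 0, 44]].
det(A - λI) = 0 gives eigenvalues λ = -1, -2, 4.
For λ=-1: eigenvector (3,1,8).
For λ=-2: eigenvector (0,1,0).
For λ=4: eigenvector (1,0,3).
General solution: c_1e^(-t)(3,1,8) + c_2e^(-2t)(0,1,0) + c_3e^(4t)(1,0,3).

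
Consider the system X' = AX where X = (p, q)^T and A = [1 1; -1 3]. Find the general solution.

p(t) = -c_1e^(2t) - c_2te^(2t) + 3c_2e^(2t), q(t) = -c_1e^(2t) - c_2te^(2t) + 2c_2e^(2t)

Coefficient matrix A = [[1, 1], [-1, 3]].
Characteristic polynomial det(A - λI) = λ^2 - 4λ + 4 = 0.
Single eigenvalue λ = 2 with algebraic multiplicity 2.
Eigenvector v = (-1,-1); generalized eigenvector w with (A-λI)w=v is (3,2).
General solution: e^(2t)[c_1·v + c_2·(t·v + w)].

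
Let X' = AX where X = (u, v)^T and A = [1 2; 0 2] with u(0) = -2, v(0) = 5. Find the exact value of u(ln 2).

A = [[1,2],[0,2]]; eigenvalues λ = 1, 2.
Eigenvectors: (-1,0) for λ=1, (2,1) for λ=2.
From the initial condition, c_1 = 12, c_2 = 5.
u(ln 2) = (12)(2^1)(-1) + (5)(2^2)(2) = 16.

16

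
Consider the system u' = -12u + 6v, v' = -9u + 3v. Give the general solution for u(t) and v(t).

u(t) = C_1e^(-6t) + 2C_2e^(-3t), v(t) = C_1e^(-6t) + 3C_2e^(-3t)

Coefficient matrix A = [[-12, 6], [-9, 3]].
Characteristic polynomial det(A - λI) = λ^2 + 9λ + 18 = 0.
Eigenvalues λ = -6, -3.
For λ=-6: (A-λI) row 1 is [-6, 6], so an eigenvector is (1, 1).
For λ=-3: (A-λI) row 1 is [-9, 6], so an eigenvector is (2, 3).
General solution: C_1e^(-6t)(1,1) + C_2e^(-3t)(2,3).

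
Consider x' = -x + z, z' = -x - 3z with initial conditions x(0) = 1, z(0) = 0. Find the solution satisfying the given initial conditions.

Coefficient matrix A = [[-1, 1], [-1, -3]].
Characteristic polynomial det(A - λI) = λ^2 + 4λ + 4 = 0.
Single eigenvalue λ = -2 with algebraic multiplicity 2.
Eigenvector v = (-1,1); generalized eigenvector w with (A-λI)w=v is (1,-2).
General solution: e^(-2t)[c_1·v + c_2·(t·v + w)].
Applying x(0)=1, z(0)=0 gives c_1=-2, c_2=-1.

x(t) = te^(-2t) + e^(-2t), z(t) = -te^(-2t)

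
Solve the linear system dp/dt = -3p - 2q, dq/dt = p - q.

p(t) = -K_1e^(-2t)sin(t) - K_1e^(-2t)cos(t) - K_2e^(-2t)sin(t) + K_2e^(-2t)cos(t), q(t) = K_1e^(-2t)cos(t) + K_2e^(-2t)sin(t)

Coefficient matrix A = [[-3, -2], [1, -1]].
Characteristic polynomial det(A - λI) = λ^2 + 4λ + 5 = 0.
Eigenvalues λ = -2 ± i (complex conjugate pair).
For λ=-2+i: an eigenvector is (-1,1) - i(-1,0) = (-1 + i, 1).
A real fundamental pair from Re and Im of e^((-2+i)t)v: X_1 = e^(-2t)(cos(t)·(-1,1) + sin(t)·(-1,0)), X_2 = e^(-2t)(sin(t)·(-1,1) - cos(t)·(-1,0)).
General solution: K_1X_1 + K_2X_2.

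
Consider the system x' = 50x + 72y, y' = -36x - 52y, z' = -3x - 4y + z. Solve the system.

x(t) = 3C_1e^(2t) - 4C_2e^(-4t), y(t) = -2C_1e^(2t) + 3C_2e^(-4t), z(t) = -C_1e^(2t) + C_3e^(t)

Coefficient matrix A = [[50, 72, 0], [-36, -52, 0], [-3, -4, 1]].
det(A - λI) = 0 gives eigenvalues λ = 2, -4, 1.
For λ=2: eigenvector (3,-2,-1).
For λ=-4: eigenvector (-4,3,0).
For λ=1: eigenvector (0,0,1).
General solution: C_1e^(2t)(3,-2,-1) + C_2e^(-4t)(-4,3,0) + C_3e^(t)(0,0,1).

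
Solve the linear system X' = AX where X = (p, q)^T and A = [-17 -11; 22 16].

p(t) = -K_1e^(5t) - K_2e^(-6t), q(t) = 2K_1e^(5t) + K_2e^(-6t)

Coefficient matrix A = [[-17, -11], [22, 16]].
Characteristic polynomial det(A - λI) = λ^2 + λ - 30 = 0.
Eigenvalues λ = 5, -6.
For λ=5: (A-λI) row 1 is [-22, -11], so an eigenvector is (-1, 2).
For λ=-6: (A-λI) row 1 is [-11, -11], so an eigenvector is (-1, 1).
General solution: K_1e^(5t)(-1,2) + K_2e^(-6t)(-1,1).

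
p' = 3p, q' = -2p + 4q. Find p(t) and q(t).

Coefficient matrix A = [[3, 0], [-2, 4]].
Characteristic polynomial det(A - λI) = λ^2 - 7λ + 12 = 0.
Eigenvalues λ = 4, 3.
For λ=4: (A-λI) row 1 is [-1, 0], so an eigenvector is (0, -1).
For λ=3: (A-λI) row 2 is [-2, 1], so an eigenvector is (1, 2).
General solution: c_1e^(4t)(0,-1) + c_2e^(3t)(1,2).

p(t) = c_2e^(3t), q(t) = -c_1e^(4t) + 2c_2e^(3t)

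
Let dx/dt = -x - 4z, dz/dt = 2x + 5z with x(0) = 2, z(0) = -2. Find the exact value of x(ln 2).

16

A = [[-1,-4],[2,5]]; eigenvalues λ = 3, 1.
Eigenvectors: (-1,1) for λ=3, (-2,1) for λ=1.
From the initial condition, c_1 = -2, c_2 = 0.
x(ln 2) = (-2)(2^3)(-1) + (0)(2^1)(-2) = 16.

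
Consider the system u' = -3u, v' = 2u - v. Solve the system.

Coefficient matrix A = [[-3, 0], [2, -1]].
Characteristic polynomial det(A - λI) = λ^2 + 4λ + 3 = 0.
Eigenvalues λ = -3, -1.
For λ=-3: (A-λI) row 2 is [2, 2], so an eigenvector is (1, -1).
For λ=-1: (A-λI) row 1 is [-2, 0], so an eigenvector is (0, 1).
General solution: C_1e^(-3t)(1,-1) + C_2e^(-t)(0,1).

u(t) = C_1e^(-3t), v(t) = -C_1e^(-3t) + C_2e^(-t)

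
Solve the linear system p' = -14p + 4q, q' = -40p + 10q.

p(t) = -K_1e^(-2t)cos(4t) - K_2e^(-2t)sin(4t), q(t) = K_1e^(-2t)sin(4t) - 3K_1e^(-2t)cos(4t) - 3K_2e^(-2t)sin(4t) - K_2e^(-2t)cos(4t)

Coefficient matrix A = [[-14, 4], [-40, 10]].
Characteristic polynomial det(A - λI) = λ^2 + 4λ + 20 = 0.
Eigenvalues λ = -2 ± 4i (complex conjugate pair).
For λ=-2+4i: an eigenvector is (-1,-3) - i(0,1) = (-1, -3 - i).
A real fundamental pair from Re and Im of e^((-2+4i)t)v: X_1 = e^(-2t)(cos(4t)·(-1,-3) + sin(4t)·(0,1)), X_2 = e^(-2t)(sin(4t)·(-1,-3) - cos(4t)·(0,1)).
General solution: K_1X_1 + K_2X_2.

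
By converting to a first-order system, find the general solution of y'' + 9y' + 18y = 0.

y(t) = c_1e^(-3t) + c_2e^(-6t)

Let x_1 = y, x_2 = y'. Then x_1' = x_2 and x_2' = -18x_1 - 9x_2.
A = [[0,1],[-18,-9]]; det(A-λI) = λ^2 + 9λ + 18.
Eigenvalues λ = -3, -6 with eigenvectors (1,-3), (1,-6).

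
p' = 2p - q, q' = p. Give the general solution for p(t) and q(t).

p(t) = K_1e^(t) + K_2te^(t) + 2K_2e^(t), q(t) = K_1e^(t) + K_2te^(t) + K_2e^(t)

Coefficient matrix A = [[2, -1], [1, 0]].
Characteristic polynomial det(A - λI) = λ^2 - 2λ + 1 = 0.
Single eigenvalue λ = 1 with algebraic multiplicity 2.
Eigenvector v = (1,1); generalized eigenvector w with (A-λI)w=v is (2,1).
General solution: e^(t)[K_1·v + K_2·(t·v + w)].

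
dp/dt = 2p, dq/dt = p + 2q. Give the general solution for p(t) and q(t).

Coefficient matrix A = [[2, 0], [1, 2]].
Characteristic polynomial det(A - λI) = λ^2 - 4λ + 4 = 0.
Single eigenvalue λ = 2 with algebraic multiplicity 2.
Eigenvector v = (0,-1); generalized eigenvector w with (A-λI)w=v is (-1,2).
General solution: e^(2t)[K_1·v + K_2·(t·v + w)].

p(t) = -K_2e^(2t), q(t) = -K_1e^(2t) - K_2te^(2t) + 2K_2e^(2t)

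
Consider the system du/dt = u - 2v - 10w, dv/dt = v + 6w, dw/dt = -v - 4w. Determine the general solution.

Coefficient matrix A = [[1, -2, -10], [0, 1, 6], [0, -1, -4]].
det(A - λI) = 0 gives eigenvalues λ = 1, -1, -2.
For λ=1: eigenvector (1,0,0).
For λ=-1: eigenvector (-2,3,-1).
For λ=-2: eigenvector (2,-2,1).
General solution: C_1e^(t)(1,0,0) + C_2e^(-t)(-2,3,-1) + C_3e^(-2t)(2,-2,1).

u(t) = C_1e^(t) - 2C_2e^(-t) + 2C_3e^(-2t), v(t) = 3C_2e^(-t) - 2C_3e^(-2t), w(t) = -C_2e^(-t) + C_3e^(-2t)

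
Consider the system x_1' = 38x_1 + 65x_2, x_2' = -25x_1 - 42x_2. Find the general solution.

x_1(t) = 2K_1e^(-2t)sin(5t) - 3K_1e^(-2t)cos(5t) - 3K_2e^(-2t)sin(5t) - 2K_2e^(-2t)cos(5t), x_2(t) = -K_1e^(-2t)sin(5t) + 2K_1e^(-2t)cos(5t) + 2K_2e^(-2t)sin(5t) + K_2e^(-2t)cos(5t)

Coefficient matrix A = [[38, 65], [-25, -42]].
Characteristic polynomial det(A - λI) = λ^2 + 4λ + 29 = 0.
Eigenvalues λ = -2 ± 5i (complex conjugate pair).
For λ=-2+5i: an eigenvector is (-3,2) - i(2,-1) = (-3 - 2i, 2 + i).
A real fundamental pair from Re and Im of e^((-2+5i)t)v: X_1 = e^(-2t)(cos(5t)·(-3,2) + sin(5t)·(2,-1)), X_2 = e^(-2t)(sin(5t)·(-3,2) - cos(5t)·(2,-1)).
General solution: K_1X_1 + K_2X_2.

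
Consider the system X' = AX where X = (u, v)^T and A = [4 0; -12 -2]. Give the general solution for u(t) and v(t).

u(t) = -C_1e^(4t), v(t) = 2C_1e^(4t) + C_2e^(-2t)

Coefficient matrix A = [[4, 0], [-12, -2]].
Characteristic polynomial det(A - λI) = λ^2 - 2λ - 8 = 0.
Eigenvalues λ = 4, -2.
For λ=4: (A-λI) row 2 is [-12, -6], so an eigenvector is (-1, 2).
For λ=-2: (A-λI) row 1 is [6, 0], so an eigenvector is (0, 1).
General solution: C_1e^(4t)(-1,2) + C_2e^(-2t)(0,1).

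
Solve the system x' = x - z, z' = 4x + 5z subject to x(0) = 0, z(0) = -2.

Coefficient matrix A = [[1, -1], [4, 5]].
Characteristic polynomial det(A - λI) = λ^2 - 6λ + 9 = 0.
Single eigenvalue λ = 3 with algebraic multiplicity 2.
Eigenvector v = (1,-2); generalized eigenvector w with (A-λI)w=v is (-2,3).
General solution: e^(3t)[c_1·v + c_2·(t·v + w)].
Applying x(0)=0, z(0)=-2 gives c_1=4, c_2=2.

x(t) = 2te^(3t), z(t) = -4te^(3t) - 2e^(3t)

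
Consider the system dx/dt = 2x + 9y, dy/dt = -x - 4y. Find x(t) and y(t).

x(t) = -3c_1e^(-t) - 3c_2te^(-t) - c_2e^(-t), y(t) = c_1e^(-t) + c_2te^(-t)

Coefficient matrix A = [[2, 9], [-1, -4]].
Characteristic polynomial det(A - λI) = λ^2 + 2λ + 1 = 0.
Single eigenvalue λ = -1 with algebraic multiplicity 2.
Eigenvector v = (-3,1); generalized eigenvector w with (A-λI)w=v is (-1,0).
General solution: e^(-t)[c_1·v + c_2·(t·v + w)].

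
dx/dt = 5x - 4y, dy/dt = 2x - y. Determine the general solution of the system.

x(t) = 2c_1e^(3t) + c_2e^(t), y(t) = c_1e^(3t) + c_2e^(t)

Coefficient matrix A = [[5, -4], [2, -1]].
Characteristic polynomial det(A - λI) = λ^2 - 4λ + 3 = 0.
Eigenvalues λ = 3, 1.
For λ=3: (A-λI) row 1 is [2, -4], so an eigenvector is (2, 1).
For λ=1: (A-λI) row 1 is [4, -4], so an eigenvector is (1, 1).
General solution: c_1e^(3t)(2,1) + c_2e^(t)(1,1).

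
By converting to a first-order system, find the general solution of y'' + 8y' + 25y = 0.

y(t) = C_1e^(-4t)cos(3t) + C_2e^(-4t)sin(3t)

Let x_1 = y, x_2 = y'. Then x_1' = x_2 and x_2' = -25x_1 - 8x_2.
A = [[0,1],[-25,-8]]; det(A-λI) = λ^2 + 8λ + 25.
Eigenvalues λ = -4 ± 3i.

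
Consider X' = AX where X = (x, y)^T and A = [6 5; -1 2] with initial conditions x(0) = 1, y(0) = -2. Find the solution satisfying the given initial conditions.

x(t) = -8e^(4t)sin(t) + e^(4t)cos(t), y(t) = 3e^(4t)sin(t) - 2e^(4t)cos(t)

Coefficient matrix A = [[6, 5], [-1, 2]].
Characteristic polynomial det(A - λI) = λ^2 - 8λ + 17 = 0.
Eigenvalues λ = 4 ± i (complex conjugate pair).
For λ=4+i: an eigenvector is (-2,1) - i(1,0) = (-2 - i, 1).
A real fundamental pair from Re and Im of e^((4+i)t)v: X_1 = e^(4t)(cos(t)·(-2,1) + sin(t)·(1,0)), X_2 = e^(4t)(sin(t)·(-2,1) - cos(t)·(1,0)).
General solution: C_1X_1 + C_2X_2.
Applying x(0)=1, y(0)=-2 gives C_1=-2, C_2=3.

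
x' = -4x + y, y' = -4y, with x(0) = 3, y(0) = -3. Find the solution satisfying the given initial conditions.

Coefficient matrix A = [[-4, 1], [0, -4]].
Characteristic polynomial det(A - λI) = λ^2 + 8λ + 16 = 0.
Single eigenvalue λ = -4 with algebraic multiplicity 2.
Eigenvector v = (-1,0); generalized eigenvector w with (A-λI)w=v is (-3,-1).
General solution: e^(-4t)[C_1·v + C_2·(t·v + w)].
Applying x(0)=3, y(0)=-3 gives C_1=-12, C_2=3.

x(t) = -3te^(-4t) + 3e^(-4t), y(t) = -3e^(-4t)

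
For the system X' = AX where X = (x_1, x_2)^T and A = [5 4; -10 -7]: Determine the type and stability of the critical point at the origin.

A = [[5,4],[-10,-7]]; det(A-λI) = λ^2 + 2λ + 5.
λ = -1 ± 2i: negative real part.

stable spiral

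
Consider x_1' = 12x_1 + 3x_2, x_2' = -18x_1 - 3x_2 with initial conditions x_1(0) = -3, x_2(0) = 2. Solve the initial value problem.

Coefficient matrix A = [[12, 3], [-18, -3]].
Characteristic polynomial det(A - λI) = λ^2 - 9λ + 18 = 0.
Eigenvalues λ = 6, 3.
For λ=6: (A-λI) row 1 is [6, 3], so an eigenvector is (-1, 2).
For λ=3: (A-λI) row 1 is [9, 3], so an eigenvector is (1, -3).
General solution: C_1e^(6t)(-1,2) + C_2e^(3t)(1,-3).
Applying x_1(0)=-3, x_2(0)=2 gives C_1=7, C_2=4.

x_1(t) = -7e^(6t) + 4e^(3t), x_2(t) = 14e^(6t) - 12e^(3t)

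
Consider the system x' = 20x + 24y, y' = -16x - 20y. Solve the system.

x(t) = 3K_1e^(4t) + K_2e^(-4t), y(t) = -2K_1e^(4t) - K_2e^(-4t)

Coefficient matrix A = [[20, 24], [-16, -20]].
Characteristic polynomial det(A - λI) = λ^2 - 16 = 0.
Eigenvalues λ = 4, -4.
For λ=4: (A-λI) row 1 is [16, 24], so an eigenvector is (3, -2).
For λ=-4: (A-λI) row 1 is [24, 24], so an eigenvector is (1, -1).
General solution: K_1e^(4t)(3,-2) + K_2e^(-4t)(1,-1).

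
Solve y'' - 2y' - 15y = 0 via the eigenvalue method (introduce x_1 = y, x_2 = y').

y(t) = c_1e^(-3t) + c_2e^(5t)

Let x_1 = y, x_2 = y'. Then x_1' = x_2 and x_2' = 15x_1 + 2x_2.
A = [[0,1],[15,2]]; det(A-λI) = λ^2 - 2λ - 15.
Eigenvalues λ = -3, 5 with eigenvectors (1,-3), (1,5).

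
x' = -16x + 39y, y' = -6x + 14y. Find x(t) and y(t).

Coefficient matrix A = [[-16, 39], [-6, 14]].
Characteristic polynomial det(A - λI) = λ^2 + 2λ + 10 = 0.
Eigenvalues λ = -1 ± 3i (complex conjugate pair).
For λ=-1+3i: an eigenvector is (-2,-1) - i(-3,-1) = (-2 + 3i, -1 + i).
A real fundamental pair from Re and Im of e^((-1+3i)t)v: X_1 = e^(-t)(cos(3t)·(-2,-1) + sin(3t)·(-3,-1)), X_2 = e^(-t)(sin(3t)·(-2,-1) - cos(3t)·(-3,-1)).
General solution: C_1X_1 + C_2X_2.

x(t) = -3C_1e^(-t)sin(3t) - 2C_1e^(-t)cos(3t) - 2C_2e^(-t)sin(3t) + 3C_2e^(-t)cos(3t), y(t) = -C_1e^(-t)sin(3t) - C_1e^(-t)cos(3t) - C_2e^(-t)sin(3t) + C_2e^(-t)cos(3t)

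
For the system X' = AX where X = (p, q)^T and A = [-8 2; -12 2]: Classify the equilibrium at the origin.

A = [[-8,2],[-12,2]]; det(A-λI) = λ^2 + 6λ + 8.
λ = -4, -2: both negative.

stable node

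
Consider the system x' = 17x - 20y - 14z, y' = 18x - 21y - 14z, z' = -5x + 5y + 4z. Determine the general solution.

x(t) = C_1e^(-3t) + 3C_2e^(-t) - 2C_3e^(4t), y(t) = C_1e^(-3t) + 2C_2e^(-t) - 2C_3e^(4t), z(t) = C_2e^(-t) + C_3e^(4t)

Coefficient matrix A = [[17, -20, -14], [18, -21, -14], [-5, 5, 4]].
det(A - λI) = 0 gives eigenvalues λ = -3, -1, 4.
For λ=-3: eigenvector (1,1,0).
For λ=-1: eigenvector (3,2,1).
For λ=4: eigenvector (-2,-2,1).
General solution: C_1e^(-3t)(1,1,0) + C_2e^(-t)(3,2,1) + C_3e^(4t)(-2,-2,1).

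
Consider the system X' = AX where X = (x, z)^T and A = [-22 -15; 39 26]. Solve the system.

x(t) = -2K_1e^(2t)sin(3t) - K_1e^(2t)cos(3t) - K_2e^(2t)sin(3t) + 2K_2e^(2t)cos(3t), z(t) = 3K_1e^(2t)sin(3t) + 2K_1e^(2t)cos(3t) + 2K_2e^(2t)sin(3t) - 3K_2e^(2t)cos(3t)

Coefficient matrix A = [[-22, -15], [39, 26]].
Characteristic polynomial det(A - λI) = λ^2 - 4λ + 13 = 0.
Eigenvalues λ = 2 ± 3i (complex conjugate pair).
For λ=2+3i: an eigenvector is (-1,2) - i(-2,3) = (-1 + 2i, 2 - 3i).
A real fundamental pair from Re and Im of e^((2+3i)t)v: X_1 = e^(2t)(cos(3t)·(-1,2) + sin(3t)·(-2,3)), X_2 = e^(2t)(sin(3t)·(-1,2) - cos(3t)·(-2,3)).
General solution: K_1X_1 + K_2X_2.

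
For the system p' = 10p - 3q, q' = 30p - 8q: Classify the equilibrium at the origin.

A = [[10,-3],[30,-8]]; det(A-λI) = λ^2 - 2λ + 10.
λ = 1 ± 3i: positive real part.

unstable spiral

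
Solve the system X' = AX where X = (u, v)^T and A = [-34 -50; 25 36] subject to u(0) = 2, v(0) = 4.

Coefficient matrix A = [[-34, -50], [25, 36]].
Characteristic polynomial det(A - λI) = λ^2 - 2λ + 26 = 0.
Eigenvalues λ = 1 ± 5i (complex conjugate pair).
For λ=1+5i: an eigenvector is (1,-1) - i(3,-2) = (1 - 3i, -1 + 2i).
A real fundamental pair from Re and Im of e^((1+5i)t)v: X_1 = e^(t)(cos(5t)·(1,-1) + sin(5t)·(3,-2)), X_2 = e^(t)(sin(5t)·(1,-1) - cos(5t)·(3,-2)).
General solution: c_1X_1 + c_2X_2.
Applying u(0)=2, v(0)=4 gives c_1=-16, c_2=-6.

u(t) = -54e^(t)sin(5t) + 2e^(t)cos(5t), v(t) = 38e^(t)sin(5t) + 4e^(t)cos(5t)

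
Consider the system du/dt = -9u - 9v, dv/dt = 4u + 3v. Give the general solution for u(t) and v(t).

u(t) = -3C_1e^(-3t) - 3C_2te^(-3t) + 2C_2e^(-3t), v(t) = 2C_1e^(-3t) + 2C_2te^(-3t) - C_2e^(-3t)

Coefficient matrix A = [[-9, -9], [4, 3]].
Characteristic polynomial det(A - λI) = λ^2 + 6λ + 9 = 0.
Single eigenvalue λ = -3 with algebraic multiplicity 2.
Eigenvector v = (-3,2); generalized eigenvector w with (A-λI)w=v is (2,-1).
General solution: e^(-3t)[C_1·v + C_2·(t·v + w)].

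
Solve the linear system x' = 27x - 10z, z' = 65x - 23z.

Coefficient matrix A = [[27, -10], [65, -23]].
Characteristic polynomial det(A - λI) = λ^2 - 4λ + 29 = 0.
Eigenvalues λ = 2 ± 5i (complex conjugate pair).
For λ=2+5i: an eigenvector is (-1,-3) - i(1,2) = (-1 - i, -3 - 2i).
A real fundamental pair from Re and Im of e^((2+5i)t)v: X_1 = e^(2t)(cos(5t)·(-1,-3) + sin(5t)·(1,2)), X_2 = e^(2t)(sin(5t)·(-1,-3) - cos(5t)·(1,2)).
General solution: K_1X_1 + K_2X_2.

x(t) = K_1e^(2t)sin(5t) - K_1e^(2t)cos(5t) - K_2e^(2t)sin(5t) - K_2e^(2t)cos(5t), z(t) = 2K_1e^(2t)sin(5t) - 3K_1e^(2t)cos(5t) - 3K_2e^(2t)sin(5t) - 2K_2e^(2t)cos(5t)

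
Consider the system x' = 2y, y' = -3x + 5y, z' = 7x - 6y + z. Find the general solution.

x(t) = 2C_2e^(3t) + C_3e^(2t), y(t) = 3C_2e^(3t) + C_3e^(2t), z(t) = C_1e^(t) - 2C_2e^(3t) + C_3e^(2t)

Coefficient matrix A = [[0, 2, 0], [-3, 5, 0], [7, -6, 1]].
det(A - λI) = 0 gives eigenvalues λ = 1, 3, 2.
For λ=1: eigenvector (0,0,1).
For λ=3: eigenvector (2,3,-2).
For λ=2: eigenvector (1,1,1).
General solution: C_1e^(t)(0,0,1) + C_2e^(3t)(2,3,-2) + C_3e^(2t)(1,1,1).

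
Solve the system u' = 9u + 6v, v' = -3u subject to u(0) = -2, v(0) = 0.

Coefficient matrix A = [[9, 6], [-3, 0]].
Characteristic polynomial det(A - λI) = λ^2 - 9λ + 18 = 0.
Eigenvalues λ = 6, 3.
For λ=6: (A-λI) row 1 is [3, 6], so an eigenvector is (-2, 1).
For λ=3: (A-λI) row 1 is [6, 6], so an eigenvector is (1, -1).
General solution: C_1e^(6t)(-2,1) + C_2e^(3t)(1,-1).
Applying u(0)=-2, v(0)=0 gives C_1=2, C_2=2.

u(t) = -4e^(6t) + 2e^(3t), v(t) = 2e^(6t) - 2e^(3t)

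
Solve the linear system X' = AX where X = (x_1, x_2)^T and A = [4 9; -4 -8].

Coefficient matrix A = [[4, 9], [-4, -8]].
Characteristic polynomial det(A - λI) = λ^2 + 4λ + 4 = 0.
Single eigenvalue λ = -2 with algebraic multiplicity 2.
Eigenvector v = (3,-2); generalized eigenvector w with (A-λI)w=v is (2,-1).
General solution: e^(-2t)[C_1·v + C_2·(t·v + w)].

x_1(t) = 3C_1e^(-2t) + 3C_2te^(-2t) + 2C_2e^(-2t), x_2(t) = -2C_1e^(-2t) - 2C_2te^(-2t) - C_2e^(-2t)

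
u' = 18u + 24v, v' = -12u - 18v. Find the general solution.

Coefficient matrix A = [[18, 24], [-12, -18]].
Characteristic polynomial det(A - λI) = λ^2 - 36 = 0.
Eigenvalues λ = 6, -6.
For λ=6: (A-λI) row 1 is [12, 24], so an eigenvector is (2, -1).
For λ=-6: (A-λI) row 1 is [24, 24], so an eigenvector is (1, -1).
General solution: C_1e^(6t)(2,-1) + C_2e^(-6t)(1,-1).

u(t) = 2C_1e^(6t) + C_2e^(-6t), v(t) = -C_1e^(6t) - C_2e^(-6t)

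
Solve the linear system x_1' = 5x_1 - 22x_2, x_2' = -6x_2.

Coefficient matrix A = [[5, -22], [0, -6]].
Characteristic polynomial det(A - λI) = λ^2 + λ - 30 = 0.
Eigenvalues λ = 5, -6.
For λ=5: (A-λI) row 1 is [0, -22], so an eigenvector is (1, 0).
For λ=-6: (A-λI) row 1 is [11, -22], so an eigenvector is (2, 1).
General solution: C_1e^(5t)(1,0) + C_2e^(-6t)(2,1).

x_1(t) = C_1e^(5t) + 2C_2e^(-6t), x_2(t) = C_2e^(-6t)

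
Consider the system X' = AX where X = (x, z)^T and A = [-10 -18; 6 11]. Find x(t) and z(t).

x(t) = 2K_1e^(-t) + 3K_2e^(2t), z(t) = -K_1e^(-t) - 2K_2e^(2t)

Coefficient matrix A = [[-10, -18], [6, 11]].
Characteristic polynomial det(A - λI) = λ^2 - λ - 2 = 0.
Eigenvalues λ = -1, 2.
For λ=-1: (A-λI) row 1 is [-9, -18], so an eigenvector is (2, -1).
For λ=2: (A-λI) row 1 is [-12, -18], so an eigenvector is (3, -2).
General solution: K_1e^(-t)(2,-1) + K_2e^(2t)(3,-2).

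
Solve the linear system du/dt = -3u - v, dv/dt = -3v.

Coefficient matrix A = [[-3, -1], [0, -3]].
Characteristic polynomial det(A - λI) = λ^2 + 6λ + 9 = 0.
Single eigenvalue λ = -3 with algebraic multiplicity 2.
Eigenvector v = (-1,0); generalized eigenvector w with (A-λI)w=v is (-1,1).
General solution: e^(-3t)[C_1·v + C_2·(t·v + w)].

u(t) = -C_1e^(-3t) - C_2te^(-3t) - C_2e^(-3t), v(t) = C_2e^(-3t)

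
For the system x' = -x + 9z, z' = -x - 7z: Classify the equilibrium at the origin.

A = [[-1,9],[-1,-7]]; det(A-λI) = λ^2 + 8λ + 16.
repeated λ = -4 with a single eigenvector.

stable improper node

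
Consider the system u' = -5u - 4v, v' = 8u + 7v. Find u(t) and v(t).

u(t) = K_1e^(-t) + K_2e^(3t), v(t) = -K_1e^(-t) - 2K_2e^(3t)

Coefficient matrix A = [[-5, -4], [8, 7]].
Characteristic polynomial det(A - λI) = λ^2 - 2λ - 3 = 0.
Eigenvalues λ = -1, 3.
For λ=-1: (A-λI) row 1 is [-4, -4], so an eigenvector is (1, -1).
For λ=3: (A-λI) row 1 is [-8, -4], so an eigenvector is (1, -2).
General solution: K_1e^(-t)(1,-1) + K_2e^(3t)(1,-2).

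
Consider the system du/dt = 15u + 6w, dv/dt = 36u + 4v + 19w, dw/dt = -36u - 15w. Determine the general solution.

u(t) = C_1e^(3t) - C_3e^(-3t), v(t) = 2C_1e^(3t) + C_2e^(4t) - 3C_3e^(-3t), w(t) = -2C_1e^(3t) + 3C_3e^(-3t)

Coefficient matrix A = [[15, 0, 6], [36, 4, 19], [-36, 0, -15]].
det(A - λI) = 0 gives eigenvalues λ = 3, 4, -3.
For λ=3: eigenvector (1,2,-2).
For λ=4: eigenvector (0,1,0).
For λ=-3: eigenvector (-1,-3,3).
General solution: C_1e^(3t)(1,2,-2) + C_2e^(4t)(0,1,0) + C_3e^(-3t)(-1,-3,3).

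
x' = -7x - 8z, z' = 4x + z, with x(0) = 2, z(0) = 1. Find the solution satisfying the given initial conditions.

x(t) = -4e^(-3t)sin(4t) + 2e^(-3t)cos(4t), z(t) = 3e^(-3t)sin(4t) + e^(-3t)cos(4t)

Coefficient matrix A = [[-7, -8], [4, 1]].
Characteristic polynomial det(A - λI) = λ^2 + 6λ + 25 = 0.
Eigenvalues λ = -3 ± 4i (complex conjugate pair).
For λ=-3+4i: an eigenvector is (-1,1) - i(-1,0) = (-1 + i, 1).
A real fundamental pair from Re and Im of e^((-3+4i)t)v: X_1 = e^(-3t)(cos(4t)·(-1,1) + sin(4t)·(-1,0)), X_2 = e^(-3t)(sin(4t)·(-1,1) - cos(4t)·(-1,0)).
General solution: c_1X_1 + c_2X_2.
Applying x(0)=2, z(0)=1 gives c_1=1, c_2=3.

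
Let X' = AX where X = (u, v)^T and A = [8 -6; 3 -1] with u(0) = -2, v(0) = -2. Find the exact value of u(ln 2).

-8

A = [[8,-6],[3,-1]]; eigenvalues λ = 2, 5.
Eigenvectors: (-1,-1) for λ=2, (2,1) for λ=5.
From the initial condition, c_1 = 2, c_2 = 0.
u(ln 2) = (2)(2^2)(-1) + (0)(2^5)(2) = -8.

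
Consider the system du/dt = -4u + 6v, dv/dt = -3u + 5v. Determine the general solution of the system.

u(t) = -2K_1e^(-t) - K_2e^(2t), v(t) = -K_1e^(-t) - K_2e^(2t)

Coefficient matrix A = [[-4, 6], [-3, 5]].
Characteristic polynomial det(A - λI) = λ^2 - λ - 2 = 0.
Eigenvalues λ = -1, 2.
For λ=-1: (A-λI) row 1 is [-3, 6], so an eigenvector is (-2, -1).
For λ=2: (A-λI) row 1 is [-6, 6], so an eigenvector is (-1, -1).
General solution: K_1e^(-t)(-2,-1) + K_2e^(2t)(-1,-1).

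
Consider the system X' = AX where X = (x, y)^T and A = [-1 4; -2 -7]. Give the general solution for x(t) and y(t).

x(t) = c_1e^(-5t) - 2c_2e^(-3t), y(t) = -c_1e^(-5t) + c_2e^(-3t)

Coefficient matrix A = [[-1, 4], [-2, -7]].
Characteristic polynomial det(A - λI) = λ^2 + 8λ + 15 = 0.
Eigenvalues λ = -5, -3.
For λ=-5: (A-λI) row 1 is [4, 4], so an eigenvector is (1, -1).
For λ=-3: (A-λI) row 1 is [2, 4], so an eigenvector is (-2, 1).
General solution: c_1e^(-5t)(1,-1) + c_2e^(-3t)(-2,1).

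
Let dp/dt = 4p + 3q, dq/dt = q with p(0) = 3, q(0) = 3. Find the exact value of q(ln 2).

6

A = [[4,3],[0,1]]; eigenvalues λ = 4, 1.
Eigenvectors: (-1,0) for λ=4, (-1,1) for λ=1.
From the initial condition, c_1 = -6, c_2 = 3.
q(ln 2) = (-6)(2^4)(0) + (3)(2^1)(1) = 6.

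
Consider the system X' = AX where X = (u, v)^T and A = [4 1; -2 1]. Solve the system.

Coefficient matrix A = [[4, 1], [-2, 1]].
Characteristic polynomial det(A - λI) = λ^2 - 5λ + 6 = 0.
Eigenvalues λ = 3, 2.
For λ=3: (A-λI) row 1 is [1, 1], so an eigenvector is (-1, 1).
For λ=2: (A-λI) row 1 is [2, 1], so an eigenvector is (1, -2).
General solution: K_1e^(3t)(-1,1) + K_2e^(2t)(1,-2).

u(t) = -K_1e^(3t) + K_2e^(2t), v(t) = K_1e^(3t) - 2K_2e^(2t)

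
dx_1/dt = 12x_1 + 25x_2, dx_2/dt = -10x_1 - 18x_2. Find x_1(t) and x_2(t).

x_1(t) = c_1e^(-3t)sin(5t) + 2c_1e^(-3t)cos(5t) + 2c_2e^(-3t)sin(5t) - c_2e^(-3t)cos(5t), x_2(t) = -c_1e^(-3t)sin(5t) - c_1e^(-3t)cos(5t) - c_2e^(-3t)sin(5t) + c_2e^(-3t)cos(5t)

Coefficient matrix A = [[12, 25], [-10, -18]].
Characteristic polynomial det(A - λI) = λ^2 + 6λ + 34 = 0.
Eigenvalues λ = -3 ± 5i (complex conjugate pair).
For λ=-3+5i: an eigenvector is (2,-1) - i(1,-1) = (2 - i, -1 + i).
A real fundamental pair from Re and Im of e^((-3+5i)t)v: X_1 = e^(-3t)(cos(5t)·(2,-1) + sin(5t)·(1,-1)), X_2 = e^(-3t)(sin(5t)·(2,-1) - cos(5t)·(1,-1)).
General solution: c_1X_1 + c_2X_2.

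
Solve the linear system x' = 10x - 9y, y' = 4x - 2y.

Coefficient matrix A = [[10, -9], [4, -2]].
Characteristic polynomial det(A - λI) = λ^2 - 8λ + 16 = 0.
Single eigenvalue λ = 4 with algebraic multiplicity 2.
Eigenvector v = (3,2); generalized eigenvector w with (A-λI)w=v is (2,1).
General solution: e^(4t)[C_1·v + C_2·(t·v + w)].

x(t) = 3C_1e^(4t) + 3C_2te^(4t) + 2C_2e^(4t), y(t) = 2C_1e^(4t) + 2C_2te^(4t) + C_2e^(4t)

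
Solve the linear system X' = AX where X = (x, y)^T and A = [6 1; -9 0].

Coefficient matrix A = [[6, 1], [-9, 0]].
Characteristic polynomial det(A - λI) = λ^2 - 6λ + 9 = 0.
Single eigenvalue λ = 3 with algebraic multiplicity 2.
Eigenvector v = (1,-3); generalized eigenvector w with (A-λI)w=v is (0,1).
General solution: e^(3t)[K_1·v + K_2·(t·v + w)].

x(t) = K_1e^(3t) + K_2te^(3t), y(t) = -3K_1e^(3t) - 3K_2te^(3t) + K_2e^(3t)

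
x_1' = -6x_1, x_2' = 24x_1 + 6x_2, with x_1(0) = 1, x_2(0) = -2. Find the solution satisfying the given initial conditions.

Coefficient matrix A = [[-6, 0], [24, 6]].
Characteristic polynomial det(A - λI) = λ^2 - 36 = 0.
Eigenvalues λ = -6, 6.
For λ=-6: (A-λI) row 2 is [24, 12], so an eigenvector is (-1, 2).
For λ=6: (A-λI) row 1 is [-12, 0], so an eigenvector is (0, 1).
General solution: c_1e^(-6t)(-1,2) + c_2e^(6t)(0,1).
Applying x_1(0)=1, x_2(0)=-2 gives c_1=-1, c_2=0.

x_1(t) = e^(-6t), x_2(t) = -2e^(-6t)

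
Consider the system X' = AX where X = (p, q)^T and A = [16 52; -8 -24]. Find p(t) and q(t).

p(t) = 2K_1e^(-4t)sin(4t) + 3K_1e^(-4t)cos(4t) + 3K_2e^(-4t)sin(4t) - 2K_2e^(-4t)cos(4t), q(t) = -K_1e^(-4t)sin(4t) - K_1e^(-4t)cos(4t) - K_2e^(-4t)sin(4t) + K_2e^(-4t)cos(4t)

Coefficient matrix A = [[16, 52], [-8, -24]].
Characteristic polynomial det(A - λI) = λ^2 + 8λ + 32 = 0.
Eigenvalues λ = -4 ± 4i (complex conjugate pair).
For λ=-4+4i: an eigenvector is (3,-1) - i(2,-1) = (3 - 2i, -1 + i).
A real fundamental pair from Re and Im of e^((-4+4i)t)v: X_1 = e^(-4t)(cos(4t)·(3,-1) + sin(4t)·(2,-1)), X_2 = e^(-4t)(sin(4t)·(3,-1) - cos(4t)·(2,-1)).
General solution: K_1X_1 + K_2X_2.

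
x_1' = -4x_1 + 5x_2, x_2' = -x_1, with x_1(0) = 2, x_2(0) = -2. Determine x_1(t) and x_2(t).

x_1(t) = -14e^(-2t)sin(t) + 2e^(-2t)cos(t), x_2(t) = -6e^(-2t)sin(t) - 2e^(-2t)cos(t)

Coefficient matrix A = [[-4, 5], [-1, 0]].
Characteristic polynomial det(A - λI) = λ^2 + 4λ + 5 = 0.
Eigenvalues λ = -2 ± i (complex conjugate pair).
For λ=-2+i: an eigenvector is (2,1) - i(1,0) = (2 - i, 1).
A real fundamental pair from Re and Im of e^((-2+i)t)v: X_1 = e^(-2t)(cos(t)·(2,1) + sin(t)·(1,0)), X_2 = e^(-2t)(sin(t)·(2,1) - cos(t)·(1,0)).
General solution: K_1X_1 + K_2X_2.
Applying x_1(0)=2, x_2(0)=-2 gives K_1=-2, K_2=-6.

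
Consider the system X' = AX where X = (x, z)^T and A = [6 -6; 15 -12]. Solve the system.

x(t) = K_1e^(-3t)sin(3t) + K_1e^(-3t)cos(3t) + K_2e^(-3t)sin(3t) - K_2e^(-3t)cos(3t), z(t) = 2K_1e^(-3t)sin(3t) + K_1e^(-3t)cos(3t) + K_2e^(-3t)sin(3t) - 2K_2e^(-3t)cos(3t)

Coefficient matrix A = [[6, -6], [15, -12]].
Characteristic polynomial det(A - λI) = λ^2 + 6λ + 18 = 0.
Eigenvalues λ = -3 ± 3i (complex conjugate pair).
For λ=-3+3i: an eigenvector is (1,1) - i(1,2) = (1 - i, 1 - 2i).
A real fundamental pair from Re and Im of e^((-3+3i)t)v: X_1 = e^(-3t)(cos(3t)·(1,1) + sin(3t)·(1,2)), X_2 = e^(-3t)(sin(3t)·(1,1) - cos(3t)·(1,2)).
General solution: K_1X_1 + K_2X_2.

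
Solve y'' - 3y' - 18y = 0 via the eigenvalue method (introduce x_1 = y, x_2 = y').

y(t) = C_1e^(6t) + C_2e^(-3t)

Let x_1 = y, x_2 = y'. Then x_1' = x_2 and x_2' = 18x_1 + 3x_2.
A = [[0,1],[18,3]]; det(A-λI) = λ^2 - 3λ - 18.
Eigenvalues λ = 6, -3 with eigenvectors (1,6), (1,-3).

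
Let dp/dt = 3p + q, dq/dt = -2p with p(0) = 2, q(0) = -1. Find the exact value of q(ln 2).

A = [[3,1],[-2,0]]; eigenvalues λ = 2, 1.
Eigenvectors: (-1,1) for λ=2, (1,-2) for λ=1.
From the initial condition, c_1 = -3, c_2 = -1.
q(ln 2) = (-3)(2^2)(1) + (-1)(2^1)(-2) = -8.

-8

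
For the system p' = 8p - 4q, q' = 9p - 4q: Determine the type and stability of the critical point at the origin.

unstable improper node

A = [[8,-4],[9,-4]]; det(A-λI) = λ^2 - 4λ + 4.
repeated λ = 2 with a single eigenvector.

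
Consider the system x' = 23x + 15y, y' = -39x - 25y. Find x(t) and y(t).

x(t) = -K_1e^(-t)sin(3t) - 2K_1e^(-t)cos(3t) - 2K_2e^(-t)sin(3t) + K_2e^(-t)cos(3t), y(t) = 2K_1e^(-t)sin(3t) + 3K_1e^(-t)cos(3t) + 3K_2e^(-t)sin(3t) - 2K_2e^(-t)cos(3t)

Coefficient matrix A = [[23, 15], [-39, -25]].
Characteristic polynomial det(A - λI) = λ^2 + 2λ + 10 = 0.
Eigenvalues λ = -1 ± 3i (complex conjugate pair).
For λ=-1+3i: an eigenvector is (-2,3) - i(-1,2) = (-2 + i, 3 - 2i).
A real fundamental pair from Re and Im of e^((-1+3i)t)v: X_1 = e^(-t)(cos(3t)·(-2,3) + sin(3t)·(-1,2)), X_2 = e^(-t)(sin(3t)·(-2,3) - cos(3t)·(-1,2)).
General solution: K_1X_1 + K_2X_2.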